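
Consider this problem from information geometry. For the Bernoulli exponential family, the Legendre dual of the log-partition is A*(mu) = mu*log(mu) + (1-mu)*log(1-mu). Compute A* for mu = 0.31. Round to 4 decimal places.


Legendre transform for Bernoulli:
A*(mu) = mu*log(mu) + (1-mu)*log(1-mu).
mu = 0.31, 1-mu = 0.69.
mu*log(mu) = 0.31*log(0.31) = -0.363067.
(1-mu)*log(1-mu) = 0.69*log(0.69) = -0.256034.
A* = -0.363067 + -0.256034 = -0.6191

-0.6191


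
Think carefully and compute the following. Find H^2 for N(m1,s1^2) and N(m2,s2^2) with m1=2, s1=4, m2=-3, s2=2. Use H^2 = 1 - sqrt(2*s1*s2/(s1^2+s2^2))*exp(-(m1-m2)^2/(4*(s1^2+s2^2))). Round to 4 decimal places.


Squared Hellinger distance for Gaussians:
H^2 = 1 - sqrt(2*s1*s2/(s1^2+s2^2)) * exp(-(m1-m2)^2/(4*(s1^2+s2^2))).
s1^2 = 16, s2^2 = 4, s1^2+s2^2 = 20.
sqrt(2*4*2/(20)) = 0.894427.
(m1-m2)^2 = (5)^2 = 25.
exp(-25/(4*20)) = exp(-0.3125) = 0.731616.
H^2 = 1 - 0.894427*0.731616 = 0.3456

0.3456


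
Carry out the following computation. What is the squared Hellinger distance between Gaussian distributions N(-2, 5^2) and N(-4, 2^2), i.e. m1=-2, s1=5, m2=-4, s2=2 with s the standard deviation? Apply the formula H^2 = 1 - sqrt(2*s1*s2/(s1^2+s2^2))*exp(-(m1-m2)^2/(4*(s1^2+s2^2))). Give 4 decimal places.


Squared Hellinger distance for Gaussians:
H^2 = 1 - sqrt(2*s1*s2/(s1^2+s2^2)) * exp(-(m1-m2)^2/(4*(s1^2+s2^2))).
s1^2 = 25, s2^2 = 4, s1^2+s2^2 = 29.
sqrt(2*5*2/(29)) = 0.830455.
(m1-m2)^2 = (2)^2 = 4.
exp(-4/(4*29)) = exp(-0.034483) = 0.966105.
H^2 = 1 - 0.830455*0.966105 = 0.1977

0.1977


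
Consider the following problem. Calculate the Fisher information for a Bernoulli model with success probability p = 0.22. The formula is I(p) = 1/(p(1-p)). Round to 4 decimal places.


For Bernoulli(p), Fisher information is I(p) = 1/(p*(1-p)).
p = 0.22, 1-p = 0.78.
p*(1-p) = 0.1716.
I(p) = 1/0.1716 = 5.8275

5.8275


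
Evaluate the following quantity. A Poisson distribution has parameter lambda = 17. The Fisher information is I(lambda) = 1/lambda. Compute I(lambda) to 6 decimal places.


Fisher information for Poisson: I(lambda) = 1/lambda.
lambda = 17.
I(lambda) = 1/17 = 0.058824

0.058824


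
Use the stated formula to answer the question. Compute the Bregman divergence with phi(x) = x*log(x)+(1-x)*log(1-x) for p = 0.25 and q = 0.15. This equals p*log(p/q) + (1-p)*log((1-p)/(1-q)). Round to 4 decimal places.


Bregman divergence with negative entropy generator:
D = p*log(p/q) + (1-p)*log((1-p)/(1-q)).
p = 0.25, q = 0.15.
p*log(p/q) = 0.25*log(0.25/0.15) = 0.127706.
(1-p)*log((1-p)/(1-q)) = 0.75*log(0.75/0.85) = -0.093872.
D = 0.127706 + -0.093872 = 0.0338

0.0338


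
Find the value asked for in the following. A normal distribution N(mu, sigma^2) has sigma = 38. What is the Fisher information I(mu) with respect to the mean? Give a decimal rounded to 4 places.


The Fisher information for the mean of a normal distribution is I(mu) = 1/sigma^2.
sigma = 38, so sigma^2 = 1444.
I(mu) = 1/1444 = 0.0007

0.0007


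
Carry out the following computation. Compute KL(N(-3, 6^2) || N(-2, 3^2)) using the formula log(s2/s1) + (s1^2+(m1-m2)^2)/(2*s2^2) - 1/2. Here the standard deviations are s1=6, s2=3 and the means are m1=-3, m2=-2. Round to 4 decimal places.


KL divergence between normal distributions:
KL = log(s2/s1) + (s1^2 + (m1-m2)^2)/(2*s2^2) - 1/2.
log(3/6) = -0.693147.
(6^2 + (-3--2)^2)/(2*3^2) = (36 + 1)/18 = 2.055556.
KL = -0.693147 + 2.055556 - 0.5 = 0.8624

0.8624


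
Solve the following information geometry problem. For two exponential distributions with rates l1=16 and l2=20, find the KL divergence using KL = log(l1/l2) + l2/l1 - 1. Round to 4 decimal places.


KL divergence for exponential family:
KL = log(l1/l2) + l2/l1 - 1.
log(16/20) = -0.223144.
20/16 = 1.25.
KL = -0.223144 + 1.25 - 1 = 0.0269

0.0269


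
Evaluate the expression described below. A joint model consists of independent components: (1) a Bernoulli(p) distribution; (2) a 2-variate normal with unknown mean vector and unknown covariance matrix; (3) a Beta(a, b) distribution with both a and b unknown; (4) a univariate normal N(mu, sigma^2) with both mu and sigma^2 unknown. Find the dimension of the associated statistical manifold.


The dimension of a statistical manifold equals the number of free
(independent) real parameters of the model. For a product of independent
blocks the parameter counts add.
- Bernoulli (p): 1.
- 2-variate normal: 2 (mean) + 2*3/2 = 3 (symmetric covariance) = 5.
- Beta (a, b): 2.
- normal (mu, sigma^2): 2.
Total = 1 + 5 + 2 + 2 = 10.
Dimension = 10

10


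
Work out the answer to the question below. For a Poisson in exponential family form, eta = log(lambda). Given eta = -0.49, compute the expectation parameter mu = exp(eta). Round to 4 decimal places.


Expectation parameter for Poisson exponential family:
mu = exp(eta).
eta = -0.49.
mu = exp(-0.49) = 0.6126

0.6126


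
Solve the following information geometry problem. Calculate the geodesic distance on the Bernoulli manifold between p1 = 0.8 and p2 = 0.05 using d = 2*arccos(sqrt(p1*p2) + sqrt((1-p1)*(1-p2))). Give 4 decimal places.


Geodesic distance on Bernoulli manifold:
d(p1,p2) = 2*arccos(sqrt(p1*p2) + sqrt((1-p1)*(1-p2))).
sqrt(p1*p2) = sqrt(0.8*0.05) = 0.2.
sqrt((1-p1)*(1-p2)) = sqrt(0.2*0.95) = 0.43589.
arg = 0.2 + 0.43589 = 0.63589.
d = 2*arccos(0.63589) = 1.7633

1.7633


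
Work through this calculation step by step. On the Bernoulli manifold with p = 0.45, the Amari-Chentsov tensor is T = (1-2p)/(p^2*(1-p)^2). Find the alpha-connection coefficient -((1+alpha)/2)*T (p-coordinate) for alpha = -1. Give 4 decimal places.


Skewness (Amari-Chentsov) tensor: T = (1-2p)/(p^2*(1-p)^2).
p = 0.45, 1-2p = 0.1, p^2 = 0.2025, (1-p)^2 = 0.3025.
T = 0.1/(0.2025 * 0.3025) = 1.632486.
In the p-coordinate, Gamma^(alpha) = Gamma^(0) - (alpha/2)*T with Gamma^(0) = (1/2)*g'(p) = -T/2,
so Gamma^(alpha) = -((1+alpha)/2)*T.
alpha = -1, -(1+alpha)/2 = 0.0.
Gamma = 0.0 * 1.632486 = 0.0000

0.0000


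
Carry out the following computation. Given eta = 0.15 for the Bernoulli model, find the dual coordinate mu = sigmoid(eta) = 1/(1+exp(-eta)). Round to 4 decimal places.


Dual coordinate (expectation parameter) for Bernoulli:
mu = 1/(1+exp(-eta)).
eta = 0.15.
exp(-eta) = exp(-0.15) = 0.860708.
mu = 1/(1+0.860708) = 0.5374

0.5374


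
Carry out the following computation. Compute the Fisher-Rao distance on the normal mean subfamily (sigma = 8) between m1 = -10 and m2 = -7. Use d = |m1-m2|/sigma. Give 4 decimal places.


On the fixed-variance normal subfamily, geodesic distance = |m1-m2|/sigma.
|-10 - -7| = 3.
sigma = 8.
d = 3/8 = 0.3750

0.3750


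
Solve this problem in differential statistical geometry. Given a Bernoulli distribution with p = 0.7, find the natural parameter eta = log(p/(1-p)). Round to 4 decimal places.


Natural parameter for Bernoulli: eta = log(p/(1-p)).
p = 0.7, 1-p = 0.3.
p/(1-p) = 2.333333.
eta = log(2.333333) = 0.8473

0.8473


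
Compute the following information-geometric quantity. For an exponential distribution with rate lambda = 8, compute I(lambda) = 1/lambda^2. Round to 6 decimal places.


Fisher information for exponential: I(lambda) = 1/lambda^2.
lambda = 8, lambda^2 = 64.
I = 1/64 = 0.015625

0.015625


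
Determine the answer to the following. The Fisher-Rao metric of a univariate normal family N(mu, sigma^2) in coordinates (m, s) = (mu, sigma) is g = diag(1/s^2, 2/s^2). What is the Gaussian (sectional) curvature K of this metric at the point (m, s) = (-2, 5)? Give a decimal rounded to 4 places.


The metric has the form g = (A dm^2 + B ds^2)/s^2 with A = 1, B = 2.
Substitute u = sqrt(A/B)*m: g = B*(du^2 + ds^2)/s^2, i.e. B times the
Poincare upper half-plane metric, which has constant Gaussian curvature -1.
Scaling a 2D metric by a constant c divides the Gaussian curvature by c,
so K = -1/B = -1/(2) = -0.5000 everywhere (the point (m, s) = (-2, 5) is irrelevant:
the curvature is constant).
The requested Gaussian curvature is K = -0.5000.

-0.5000


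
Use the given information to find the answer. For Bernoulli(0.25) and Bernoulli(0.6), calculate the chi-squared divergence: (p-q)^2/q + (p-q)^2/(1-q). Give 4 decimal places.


Chi-squared divergence between Bernoulli distributions:
chi^2 = (p-q)^2/q + (p-q)^2/(1-q).
p = 0.25, q = 0.6, p-q = -0.35.
(p-q)^2 = 0.1225.
term1 = 0.1225/0.6 = 0.204167.
term2 = 0.1225/0.4 = 0.30625.
chi^2 = 0.204167 + 0.30625 = 0.5104

0.5104


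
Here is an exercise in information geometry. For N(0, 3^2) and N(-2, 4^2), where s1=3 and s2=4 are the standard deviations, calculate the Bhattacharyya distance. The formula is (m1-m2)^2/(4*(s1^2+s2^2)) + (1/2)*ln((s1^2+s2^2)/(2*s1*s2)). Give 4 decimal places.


Bhattacharyya distance between two Gaussians:
DB = (m1-m2)^2/(4*(s1^2+s2^2)) + (1/2)*ln((s1^2+s2^2)/(2*s1*s2)).
(m1-m2)^2 = (2)^2 = 4.
s1^2+s2^2 = 9 + 16 = 25.
term1 = 4/100 = 0.04.
term2 = 0.5*ln(25/24.0) = 0.020411.
DB = 0.04 + 0.020411 = 0.0604

0.0604


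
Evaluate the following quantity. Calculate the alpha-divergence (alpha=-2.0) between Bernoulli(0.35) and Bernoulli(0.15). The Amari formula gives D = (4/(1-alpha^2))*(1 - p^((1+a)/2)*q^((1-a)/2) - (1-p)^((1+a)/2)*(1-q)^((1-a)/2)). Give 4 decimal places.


Amari alpha-divergence:
D = (4/(1-alpha^2))*(1 - p^((1+a)/2)*q^((1-a)/2) - (1-p)^((1+a)/2)*(1-q)^((1-a)/2)).
alpha = -2.0, p = 0.35, q = 0.15.
e1 = (1+alpha)/2 = -0.5, e2 = (1-alpha)/2 = 1.5.
t1 = p^e1 * q^e2 = 0.35^-0.5 * 0.15^1.5 = 0.098198.
t2 = (1-p)^e1 * (1-q)^e2 = 0.65^-0.5 * 0.85^1.5 = 0.972012.
4/(1-alpha^2) = -1.333333.
D = -1.333333*(1 - 0.098198 - 0.972012) = 0.0936

0.0936


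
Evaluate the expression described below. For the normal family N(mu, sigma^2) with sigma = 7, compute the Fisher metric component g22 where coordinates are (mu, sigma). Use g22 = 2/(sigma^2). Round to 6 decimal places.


For the 2-parameter normal family, the Fisher metric has:
  g11 = 1/sigma^2, g22 = 2/sigma^2.
sigma = 7, sigma^2 = 49.
g22 = 0.040816

0.040816


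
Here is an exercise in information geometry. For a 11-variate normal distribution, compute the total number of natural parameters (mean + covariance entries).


Exponential family dimension calculation:
For 11-dim MVN: mean has 11 params, covariance has 11*12/2 = 66 unique entries.
Total dim = 11 + 66 = 77.

77


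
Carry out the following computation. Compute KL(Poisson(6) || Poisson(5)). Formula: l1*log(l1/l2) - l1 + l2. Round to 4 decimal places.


KL divergence for Poisson:
KL = l1*log(l1/l2) - l1 + l2.
l1 = 6, l2 = 5.
log(6/5) = 0.182322.
l1*log(l1/l2) = 6 * 0.182322 = 1.093929.
KL = 1.093929 - 6 + 5 = 0.0939

0.0939


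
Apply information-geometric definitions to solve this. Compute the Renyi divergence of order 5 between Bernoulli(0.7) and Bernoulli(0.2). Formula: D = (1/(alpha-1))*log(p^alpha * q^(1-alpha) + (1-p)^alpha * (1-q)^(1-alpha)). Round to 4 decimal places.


Renyi divergence of order alpha between Bernoulli distributions:
D = (1/(alpha-1))*log(p^alpha * q^(1-alpha) + (1-p)^alpha * (1-q)^(1-alpha)).
alpha = 5, p = 0.7, q = 0.2.
p^alpha * q^(1-alpha) = 0.7^5 * 0.2^-4 = 105.04375.
(1-p)^alpha * (1-q)^(1-alpha) = 0.3^5 * 0.8^-4 = 0.005933.
sum = 105.04375 + 0.005933 = 105.049683.
D = (1/4)*log(105.049683) = 1.1636

1.1636


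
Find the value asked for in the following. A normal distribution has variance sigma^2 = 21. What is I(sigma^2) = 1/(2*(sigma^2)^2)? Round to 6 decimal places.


Fisher information for variance: I(sigma^2) = 1/(2*sigma^4).
sigma^2 = 21, so sigma^4 = 441.
I = 1/(2*441) = 1/882 = 0.001134

0.001134


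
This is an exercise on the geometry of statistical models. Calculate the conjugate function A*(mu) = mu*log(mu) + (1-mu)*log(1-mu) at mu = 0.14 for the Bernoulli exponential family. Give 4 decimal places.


Legendre transform for Bernoulli:
A*(mu) = mu*log(mu) + (1-mu)*log(1-mu).
mu = 0.14, 1-mu = 0.86.
mu*log(mu) = 0.14*log(0.14) = -0.275256.
(1-mu)*log(1-mu) = 0.86*log(0.86) = -0.129708.
A* = -0.275256 + -0.129708 = -0.4050

-0.4050


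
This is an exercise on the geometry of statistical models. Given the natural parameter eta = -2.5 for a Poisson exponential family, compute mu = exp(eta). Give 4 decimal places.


Expectation parameter for Poisson exponential family:
mu = exp(eta).
eta = -2.5.
mu = exp(-2.5) = 0.0821

0.0821


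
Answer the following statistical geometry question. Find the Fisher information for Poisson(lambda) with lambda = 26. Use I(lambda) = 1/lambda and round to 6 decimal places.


Fisher information for Poisson: I(lambda) = 1/lambda.
lambda = 26.
I(lambda) = 1/26 = 0.038462

0.038462


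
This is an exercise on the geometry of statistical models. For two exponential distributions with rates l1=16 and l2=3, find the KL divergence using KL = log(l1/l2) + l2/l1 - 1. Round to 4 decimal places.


KL divergence for exponential family:
KL = log(l1/l2) + l2/l1 - 1.
log(16/3) = 1.673976.
3/16 = 0.1875.
KL = 1.673976 + 0.1875 - 1 = 0.8615

0.8615


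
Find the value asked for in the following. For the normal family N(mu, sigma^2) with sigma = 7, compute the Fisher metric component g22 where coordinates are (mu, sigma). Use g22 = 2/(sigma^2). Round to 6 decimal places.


For the 2-parameter normal family, the Fisher metric has:
  g11 = 1/sigma^2, g22 = 2/sigma^2.
sigma = 7, sigma^2 = 49.
g22 = 0.040816

0.040816


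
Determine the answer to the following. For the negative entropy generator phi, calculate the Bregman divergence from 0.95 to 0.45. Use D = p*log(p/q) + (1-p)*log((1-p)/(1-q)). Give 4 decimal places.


Bregman divergence with negative entropy generator:
D = p*log(p/q) + (1-p)*log((1-p)/(1-q)).
p = 0.95, q = 0.45.
p*log(p/q) = 0.95*log(0.95/0.45) = 0.709854.
(1-p)*log((1-p)/(1-q)) = 0.05*log(0.05/0.55) = -0.119895.
D = 0.709854 + -0.119895 = 0.5900

0.5900


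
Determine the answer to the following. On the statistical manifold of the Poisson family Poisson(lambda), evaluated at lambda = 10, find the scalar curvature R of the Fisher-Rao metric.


This family has a single free parameter, so its statistical manifold
is 1-dimensional. The Riemann curvature tensor of any 1-dimensional
Riemannian manifold vanishes identically, so R = 0.

0


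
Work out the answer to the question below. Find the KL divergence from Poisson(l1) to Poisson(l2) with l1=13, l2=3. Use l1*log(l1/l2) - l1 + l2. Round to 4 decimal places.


KL divergence for Poisson:
KL = l1*log(l1/l2) - l1 + l2.
l1 = 13, l2 = 3.
log(13/3) = 1.466337.
l1*log(l1/l2) = 13 * 1.466337 = 19.062382.
KL = 19.062382 - 13 + 3 = 9.0624

9.0624


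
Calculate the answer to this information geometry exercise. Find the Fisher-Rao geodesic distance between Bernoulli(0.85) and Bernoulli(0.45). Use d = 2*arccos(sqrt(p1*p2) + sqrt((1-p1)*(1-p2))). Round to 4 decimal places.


Geodesic distance on Bernoulli manifold:
d(p1,p2) = 2*arccos(sqrt(p1*p2) + sqrt((1-p1)*(1-p2))).
sqrt(p1*p2) = sqrt(0.85*0.45) = 0.618466.
sqrt((1-p1)*(1-p2)) = sqrt(0.15*0.55) = 0.287228.
arg = 0.618466 + 0.287228 = 0.905694.
d = 2*arccos(0.905694) = 0.8756

0.8756


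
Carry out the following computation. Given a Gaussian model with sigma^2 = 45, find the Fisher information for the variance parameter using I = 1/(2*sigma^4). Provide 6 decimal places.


Fisher information for variance: I(sigma^2) = 1/(2*sigma^4).
sigma^2 = 45, so sigma^4 = 2025.
I = 1/(2*2025) = 1/4050 = 0.000247

0.000247


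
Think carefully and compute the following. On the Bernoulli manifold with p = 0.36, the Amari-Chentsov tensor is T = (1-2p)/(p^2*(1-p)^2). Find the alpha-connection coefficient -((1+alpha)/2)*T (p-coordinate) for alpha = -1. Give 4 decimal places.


Skewness (Amari-Chentsov) tensor: T = (1-2p)/(p^2*(1-p)^2).
p = 0.36, 1-2p = 0.28, p^2 = 0.1296, (1-p)^2 = 0.4096.
T = 0.28/(0.1296 * 0.4096) = 5.274643.
In the p-coordinate, Gamma^(alpha) = Gamma^(0) - (alpha/2)*T with Gamma^(0) = (1/2)*g'(p) = -T/2,
so Gamma^(alpha) = -((1+alpha)/2)*T.
alpha = -1, -(1+alpha)/2 = 0.0.
Gamma = 0.0 * 5.274643 = 0.0000

0.0000


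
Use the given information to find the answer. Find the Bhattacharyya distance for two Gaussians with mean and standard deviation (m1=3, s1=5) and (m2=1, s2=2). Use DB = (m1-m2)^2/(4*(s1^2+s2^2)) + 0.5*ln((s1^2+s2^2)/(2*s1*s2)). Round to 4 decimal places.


Bhattacharyya distance between two Gaussians:
DB = (m1-m2)^2/(4*(s1^2+s2^2)) + (1/2)*ln((s1^2+s2^2)/(2*s1*s2)).
(m1-m2)^2 = (2)^2 = 4.
s1^2+s2^2 = 25 + 4 = 29.
term1 = 4/116 = 0.034483.
term2 = 0.5*ln(29/20.0) = 0.185782.
DB = 0.034483 + 0.185782 = 0.2203

0.2203


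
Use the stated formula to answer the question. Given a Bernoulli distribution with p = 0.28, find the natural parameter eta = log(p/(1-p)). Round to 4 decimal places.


Natural parameter for Bernoulli: eta = log(p/(1-p)).
p = 0.28, 1-p = 0.72.
p/(1-p) = 0.388889.
eta = log(0.388889) = -0.9445

-0.9445


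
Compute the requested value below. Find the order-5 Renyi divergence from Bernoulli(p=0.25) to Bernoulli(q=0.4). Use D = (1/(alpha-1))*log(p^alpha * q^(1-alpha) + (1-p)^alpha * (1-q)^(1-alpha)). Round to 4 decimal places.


Renyi divergence of order alpha between Bernoulli distributions:
D = (1/(alpha-1))*log(p^alpha * q^(1-alpha) + (1-p)^alpha * (1-q)^(1-alpha)).
alpha = 5, p = 0.25, q = 0.4.
p^alpha * q^(1-alpha) = 0.25^5 * 0.4^-4 = 0.038147.
(1-p)^alpha * (1-q)^(1-alpha) = 0.75^5 * 0.6^-4 = 1.831055.
sum = 0.038147 + 1.831055 = 1.869202.
D = (1/4)*log(1.869202) = 0.1564

0.1564


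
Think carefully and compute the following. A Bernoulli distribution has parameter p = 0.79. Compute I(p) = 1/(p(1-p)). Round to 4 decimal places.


For Bernoulli(p), Fisher information is I(p) = 1/(p*(1-p)).
p = 0.79, 1-p = 0.21.
p*(1-p) = 0.1659.
I(p) = 1/0.1659 = 6.0277

6.0277


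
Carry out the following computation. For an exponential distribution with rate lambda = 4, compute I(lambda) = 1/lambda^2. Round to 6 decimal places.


Fisher information for exponential: I(lambda) = 1/lambda^2.
lambda = 4, lambda^2 = 16.
I = 1/16 = 0.062500

0.062500


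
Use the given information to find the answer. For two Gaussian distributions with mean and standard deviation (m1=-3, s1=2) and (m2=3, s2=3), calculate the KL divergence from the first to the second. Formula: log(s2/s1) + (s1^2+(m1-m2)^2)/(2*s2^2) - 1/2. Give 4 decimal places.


KL divergence between normal distributions:
KL = log(s2/s1) + (s1^2 + (m1-m2)^2)/(2*s2^2) - 1/2.
log(3/2) = 0.405465.
(2^2 + (-3-3)^2)/(2*3^2) = (4 + 36)/18 = 2.222222.
KL = 0.405465 + 2.222222 - 0.5 = 2.1277

2.1277


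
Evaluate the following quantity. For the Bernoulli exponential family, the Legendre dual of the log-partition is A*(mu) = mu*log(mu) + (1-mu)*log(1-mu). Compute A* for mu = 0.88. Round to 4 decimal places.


Legendre transform for Bernoulli:
A*(mu) = mu*log(mu) + (1-mu)*log(1-mu).
mu = 0.88, 1-mu = 0.12.
mu*log(mu) = 0.88*log(0.88) = -0.112493.
(1-mu)*log(1-mu) = 0.12*log(0.12) = -0.254432.
A* = -0.112493 + -0.254432 = -0.3669

-0.3669


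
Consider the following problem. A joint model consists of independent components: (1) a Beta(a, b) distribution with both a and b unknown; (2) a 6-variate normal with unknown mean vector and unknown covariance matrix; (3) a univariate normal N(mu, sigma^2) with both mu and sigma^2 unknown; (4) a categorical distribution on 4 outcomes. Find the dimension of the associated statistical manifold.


The dimension of a statistical manifold equals the number of free
(independent) real parameters of the model. For a product of independent
blocks the parameter counts add.
- Beta (a, b): 2.
- 6-variate normal: 6 (mean) + 6*7/2 = 21 (symmetric covariance) = 27.
- normal (mu, sigma^2): 2.
- categorical on 4 outcomes (probabilities sum to 1): 4-1 = 3.
Total = 2 + 27 + 2 + 3 = 34.
Dimension = 34

34


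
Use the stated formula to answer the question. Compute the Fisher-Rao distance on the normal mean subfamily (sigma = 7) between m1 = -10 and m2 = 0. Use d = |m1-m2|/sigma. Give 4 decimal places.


On the fixed-variance normal subfamily, geodesic distance = |m1-m2|/sigma.
|-10 - 0| = 10.
sigma = 7.
d = 10/7 = 1.4286

1.4286


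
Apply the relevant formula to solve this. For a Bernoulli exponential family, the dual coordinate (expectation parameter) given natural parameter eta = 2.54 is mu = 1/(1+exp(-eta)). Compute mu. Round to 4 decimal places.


Dual coordinate (expectation parameter) for Bernoulli:
mu = 1/(1+exp(-eta)).
eta = 2.54.
exp(-eta) = exp(-2.54) = 0.078866.
mu = 1/(1+0.078866) = 0.9269

0.9269


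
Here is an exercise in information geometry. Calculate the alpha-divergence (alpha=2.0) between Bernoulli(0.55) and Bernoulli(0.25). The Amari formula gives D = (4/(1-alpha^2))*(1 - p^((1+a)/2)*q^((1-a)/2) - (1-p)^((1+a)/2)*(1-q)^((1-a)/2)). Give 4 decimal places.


Amari alpha-divergence:
D = (4/(1-alpha^2))*(1 - p^((1+a)/2)*q^((1-a)/2) - (1-p)^((1+a)/2)*(1-q)^((1-a)/2)).
alpha = 2.0, p = 0.55, q = 0.25.
e1 = (1+alpha)/2 = 1.5, e2 = (1-alpha)/2 = -0.5.
t1 = p^e1 * q^e2 = 0.55^1.5 * 0.25^-0.5 = 0.815782.
t2 = (1-p)^e1 * (1-q)^e2 = 0.45^1.5 * 0.75^-0.5 = 0.348569.
4/(1-alpha^2) = -1.333333.
D = -1.333333*(1 - 0.815782 - 0.348569) = 0.2191

0.2191


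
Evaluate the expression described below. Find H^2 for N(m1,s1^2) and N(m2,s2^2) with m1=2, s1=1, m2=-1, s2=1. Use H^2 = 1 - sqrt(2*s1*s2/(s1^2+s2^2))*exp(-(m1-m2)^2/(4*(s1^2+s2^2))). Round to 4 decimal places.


Squared Hellinger distance for Gaussians:
H^2 = 1 - sqrt(2*s1*s2/(s1^2+s2^2)) * exp(-(m1-m2)^2/(4*(s1^2+s2^2))).
s1^2 = 1, s2^2 = 1, s1^2+s2^2 = 2.
sqrt(2*1*1/(2)) = 1.0.
(m1-m2)^2 = (3)^2 = 9.
exp(-9/(4*2)) = exp(-1.125) = 0.324652.
H^2 = 1 - 1.0*0.324652 = 0.6753

0.6753


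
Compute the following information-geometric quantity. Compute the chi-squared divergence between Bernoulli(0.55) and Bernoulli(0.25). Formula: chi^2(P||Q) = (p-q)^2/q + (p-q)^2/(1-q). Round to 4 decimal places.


Chi-squared divergence between Bernoulli distributions:
chi^2 = (p-q)^2/q + (p-q)^2/(1-q).
p = 0.55, q = 0.25, p-q = 0.3.
(p-q)^2 = 0.09.
term1 = 0.09/0.25 = 0.36.
term2 = 0.09/0.75 = 0.12.
chi^2 = 0.36 + 0.12 = 0.4800

0.4800


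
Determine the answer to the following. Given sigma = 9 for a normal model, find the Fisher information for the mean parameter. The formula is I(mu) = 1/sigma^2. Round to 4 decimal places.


The Fisher information for the mean of a normal distribution is I(mu) = 1/sigma^2.
sigma = 9, so sigma^2 = 81.
I(mu) = 1/81 = 0.0123

0.0123


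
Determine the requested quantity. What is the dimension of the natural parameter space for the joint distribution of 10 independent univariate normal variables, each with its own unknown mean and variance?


Exponential family dimension calculation:
Each univariate normal has two natural parameters (mu/sigma^2 and -1/(2 sigma^2)).
With 10 independent components, dim = 2 * 10 = 20.

20


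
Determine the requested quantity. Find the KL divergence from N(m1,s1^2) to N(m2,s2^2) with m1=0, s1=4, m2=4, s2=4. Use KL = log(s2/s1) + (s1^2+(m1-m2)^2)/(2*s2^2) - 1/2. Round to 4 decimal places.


KL divergence between normal distributions:
KL = log(s2/s1) + (s1^2 + (m1-m2)^2)/(2*s2^2) - 1/2.
log(4/4) = 0.0.
(4^2 + (0-4)^2)/(2*4^2) = (16 + 16)/32 = 1.0.
KL = 0.0 + 1.0 - 0.5 = 0.5000

0.5000


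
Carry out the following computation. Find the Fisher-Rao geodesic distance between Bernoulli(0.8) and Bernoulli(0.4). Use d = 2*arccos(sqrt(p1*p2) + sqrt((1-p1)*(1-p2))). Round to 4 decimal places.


Geodesic distance on Bernoulli manifold:
d(p1,p2) = 2*arccos(sqrt(p1*p2) + sqrt((1-p1)*(1-p2))).
sqrt(p1*p2) = sqrt(0.8*0.4) = 0.565685.
sqrt((1-p1)*(1-p2)) = sqrt(0.2*0.6) = 0.34641.
arg = 0.565685 + 0.34641 = 0.912096.
d = 2*arccos(0.912096) = 0.8449

0.8449


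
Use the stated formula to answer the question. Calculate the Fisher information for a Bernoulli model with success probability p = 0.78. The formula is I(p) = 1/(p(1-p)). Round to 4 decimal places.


For Bernoulli(p), Fisher information is I(p) = 1/(p*(1-p)).
p = 0.78, 1-p = 0.22.
p*(1-p) = 0.1716.
I(p) = 1/0.1716 = 5.8275

5.8275


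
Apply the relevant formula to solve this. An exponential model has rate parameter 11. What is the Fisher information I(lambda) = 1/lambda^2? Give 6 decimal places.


Fisher information for exponential: I(lambda) = 1/lambda^2.
lambda = 11, lambda^2 = 121.
I = 1/121 = 0.008264

0.008264


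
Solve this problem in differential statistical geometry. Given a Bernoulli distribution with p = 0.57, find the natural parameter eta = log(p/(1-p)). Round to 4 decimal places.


Natural parameter for Bernoulli: eta = log(p/(1-p)).
p = 0.57, 1-p = 0.43.
p/(1-p) = 1.325581.
eta = log(1.325581) = 0.2819

0.2819


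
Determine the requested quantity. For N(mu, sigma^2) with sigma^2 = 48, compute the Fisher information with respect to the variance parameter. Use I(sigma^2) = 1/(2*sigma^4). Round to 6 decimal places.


Fisher information for variance: I(sigma^2) = 1/(2*sigma^4).
sigma^2 = 48, so sigma^4 = 2304.
I = 1/(2*2304) = 1/4608 = 0.000217

0.000217


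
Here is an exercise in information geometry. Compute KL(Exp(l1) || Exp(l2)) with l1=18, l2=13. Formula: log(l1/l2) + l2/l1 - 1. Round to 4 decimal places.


KL divergence for exponential family:
KL = log(l1/l2) + l2/l1 - 1.
log(18/13) = 0.325422.
13/18 = 0.722222.
KL = 0.325422 + 0.722222 - 1 = 0.0476

0.0476


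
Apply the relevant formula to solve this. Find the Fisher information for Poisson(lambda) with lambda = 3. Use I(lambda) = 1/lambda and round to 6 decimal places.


Fisher information for Poisson: I(lambda) = 1/lambda.
lambda = 3.
I(lambda) = 1/3 = 0.333333

0.333333


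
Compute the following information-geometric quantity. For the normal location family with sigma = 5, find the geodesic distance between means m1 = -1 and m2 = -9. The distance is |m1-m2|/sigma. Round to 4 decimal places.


On the fixed-variance normal subfamily, geodesic distance = |m1-m2|/sigma.
|-1 - -9| = 8.
sigma = 5.
d = 8/5 = 1.6000

1.6000


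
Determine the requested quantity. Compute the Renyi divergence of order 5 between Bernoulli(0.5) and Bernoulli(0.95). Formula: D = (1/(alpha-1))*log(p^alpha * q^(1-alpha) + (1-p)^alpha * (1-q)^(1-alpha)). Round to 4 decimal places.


Renyi divergence of order alpha between Bernoulli distributions:
D = (1/(alpha-1))*log(p^alpha * q^(1-alpha) + (1-p)^alpha * (1-q)^(1-alpha)).
alpha = 5, p = 0.5, q = 0.95.
p^alpha * q^(1-alpha) = 0.5^5 * 0.95^-4 = 0.038367.
(1-p)^alpha * (1-q)^(1-alpha) = 0.5^5 * 0.05^-4 = 5000.0.
sum = 0.038367 + 5000.0 = 5000.038367.
D = (1/4)*log(5000.038367) = 2.1293

2.1293


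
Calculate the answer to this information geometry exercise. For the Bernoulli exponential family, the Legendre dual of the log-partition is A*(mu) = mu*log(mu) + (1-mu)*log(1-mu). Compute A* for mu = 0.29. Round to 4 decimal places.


Legendre transform for Bernoulli:
A*(mu) = mu*log(mu) + (1-mu)*log(1-mu).
mu = 0.29, 1-mu = 0.71.
mu*log(mu) = 0.29*log(0.29) = -0.358984.
(1-mu)*log(1-mu) = 0.71*log(0.71) = -0.243168.
A* = -0.358984 + -0.243168 = -0.6022

-0.6022


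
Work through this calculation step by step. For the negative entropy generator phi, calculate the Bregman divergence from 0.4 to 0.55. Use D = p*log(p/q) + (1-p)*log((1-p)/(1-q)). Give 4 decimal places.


Bregman divergence with negative entropy generator:
D = p*log(p/q) + (1-p)*log((1-p)/(1-q)).
p = 0.4, q = 0.55.
p*log(p/q) = 0.4*log(0.4/0.55) = -0.127381.
(1-p)*log((1-p)/(1-q)) = 0.6*log(0.6/0.45) = 0.172609.
D = -0.127381 + 0.172609 = 0.0452

0.0452


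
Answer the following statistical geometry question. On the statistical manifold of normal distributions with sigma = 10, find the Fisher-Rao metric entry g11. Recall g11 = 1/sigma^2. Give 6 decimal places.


For the 2-parameter normal family, the Fisher metric has:
  g11 = 1/sigma^2, g22 = 2/sigma^2.
sigma = 10, sigma^2 = 100.
g11 = 0.010000

0.010000


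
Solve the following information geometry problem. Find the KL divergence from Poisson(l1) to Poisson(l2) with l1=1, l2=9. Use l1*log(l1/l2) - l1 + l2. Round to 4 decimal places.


KL divergence for Poisson:
KL = l1*log(l1/l2) - l1 + l2.
l1 = 1, l2 = 9.
log(1/9) = -2.197225.
l1*log(l1/l2) = 1 * -2.197225 = -2.197225.
KL = -2.197225 - 1 + 9 = 5.8028

5.8028


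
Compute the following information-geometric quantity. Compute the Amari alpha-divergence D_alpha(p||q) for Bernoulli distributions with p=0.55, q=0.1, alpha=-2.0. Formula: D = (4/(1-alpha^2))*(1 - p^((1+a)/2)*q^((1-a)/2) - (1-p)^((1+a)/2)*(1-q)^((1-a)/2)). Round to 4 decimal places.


Amari alpha-divergence:
D = (4/(1-alpha^2))*(1 - p^((1+a)/2)*q^((1-a)/2) - (1-p)^((1+a)/2)*(1-q)^((1-a)/2)).
alpha = -2.0, p = 0.55, q = 0.1.
e1 = (1+alpha)/2 = -0.5, e2 = (1-alpha)/2 = 1.5.
t1 = p^e1 * q^e2 = 0.55^-0.5 * 0.1^1.5 = 0.04264.
t2 = (1-p)^e1 * (1-q)^e2 = 0.45^-0.5 * 0.9^1.5 = 1.272792.
4/(1-alpha^2) = -1.333333.
D = -1.333333*(1 - 0.04264 - 1.272792) = 0.4206

0.4206


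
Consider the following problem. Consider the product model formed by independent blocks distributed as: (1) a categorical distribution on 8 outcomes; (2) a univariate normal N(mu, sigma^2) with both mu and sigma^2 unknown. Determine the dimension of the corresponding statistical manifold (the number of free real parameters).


The dimension of a statistical manifold equals the number of free
(independent) real parameters of the model. For a product of independent
blocks the parameter counts add.
- categorical on 8 outcomes (probabilities sum to 1): 8-1 = 7.
- normal (mu, sigma^2): 2.
Total = 7 + 2 = 9.
Dimension = 9

9


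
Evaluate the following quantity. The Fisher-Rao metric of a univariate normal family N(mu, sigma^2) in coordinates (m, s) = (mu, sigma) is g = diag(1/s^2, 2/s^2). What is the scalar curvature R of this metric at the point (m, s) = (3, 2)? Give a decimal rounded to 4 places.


The metric has the form g = (A dm^2 + B ds^2)/s^2 with A = 1, B = 2.
Substitute u = sqrt(A/B)*m: g = B*(du^2 + ds^2)/s^2, i.e. B times the
Poincare upper half-plane metric, which has constant Gaussian curvature -1.
Scaling a 2D metric by a constant c divides the Gaussian curvature by c,
so K = -1/B = -1/(2) = -0.5000 everywhere (the point (m, s) = (3, 2) is irrelevant:
the curvature is constant).
Scalar curvature in dimension 2: R = 2K = -2/(2) = -1.0000.

-1.0000


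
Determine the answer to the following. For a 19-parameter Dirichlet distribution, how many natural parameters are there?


Exponential family dimension calculation:
Dirichlet with 19 components has 19 natural parameters.

19


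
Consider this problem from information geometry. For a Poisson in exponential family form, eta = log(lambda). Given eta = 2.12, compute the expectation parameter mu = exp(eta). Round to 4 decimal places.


Expectation parameter for Poisson exponential family:
mu = exp(eta).
eta = 2.12.
mu = exp(2.12) = 8.3311

8.3311


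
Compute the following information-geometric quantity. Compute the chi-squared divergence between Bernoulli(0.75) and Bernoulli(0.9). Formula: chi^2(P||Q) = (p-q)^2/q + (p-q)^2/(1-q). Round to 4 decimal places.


Chi-squared divergence between Bernoulli distributions:
chi^2 = (p-q)^2/q + (p-q)^2/(1-q).
p = 0.75, q = 0.9, p-q = -0.15.
(p-q)^2 = 0.0225.
term1 = 0.0225/0.9 = 0.025.
term2 = 0.0225/0.1 = 0.225.
chi^2 = 0.025 + 0.225 = 0.2500

0.2500


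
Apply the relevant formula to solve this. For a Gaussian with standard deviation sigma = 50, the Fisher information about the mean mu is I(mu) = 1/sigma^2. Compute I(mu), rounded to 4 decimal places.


The Fisher information for the mean of a normal distribution is I(mu) = 1/sigma^2.
sigma = 50, so sigma^2 = 2500.
I(mu) = 1/2500 = 0.0004

0.0004


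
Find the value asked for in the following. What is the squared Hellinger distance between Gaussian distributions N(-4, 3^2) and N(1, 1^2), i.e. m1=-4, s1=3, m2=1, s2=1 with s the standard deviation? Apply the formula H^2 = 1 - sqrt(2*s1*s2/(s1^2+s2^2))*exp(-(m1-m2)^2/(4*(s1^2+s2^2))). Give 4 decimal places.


Squared Hellinger distance for Gaussians:
H^2 = 1 - sqrt(2*s1*s2/(s1^2+s2^2)) * exp(-(m1-m2)^2/(4*(s1^2+s2^2))).
s1^2 = 9, s2^2 = 1, s1^2+s2^2 = 10.
sqrt(2*3*1/(10)) = 0.774597.
(m1-m2)^2 = (-5)^2 = 25.
exp(-25/(4*10)) = exp(-0.625) = 0.535261.
H^2 = 1 - 0.774597*0.535261 = 0.5854

0.5854


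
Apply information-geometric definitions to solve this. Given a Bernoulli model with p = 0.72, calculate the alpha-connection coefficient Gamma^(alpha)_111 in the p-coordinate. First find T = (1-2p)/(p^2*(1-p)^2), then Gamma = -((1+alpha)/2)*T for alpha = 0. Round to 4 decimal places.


Skewness (Amari-Chentsov) tensor: T = (1-2p)/(p^2*(1-p)^2).
p = 0.72, 1-2p = -0.44, p^2 = 0.5184, (1-p)^2 = 0.0784.
T = -0.44/(0.5184 * 0.0784) = -10.82609.
In the p-coordinate, Gamma^(alpha) = Gamma^(0) - (alpha/2)*T with Gamma^(0) = (1/2)*g'(p) = -T/2,
so Gamma^(alpha) = -((1+alpha)/2)*T.
alpha = 0, -(1+alpha)/2 = -0.5.
Gamma = -0.5 * -10.82609 = 5.4130

5.4130


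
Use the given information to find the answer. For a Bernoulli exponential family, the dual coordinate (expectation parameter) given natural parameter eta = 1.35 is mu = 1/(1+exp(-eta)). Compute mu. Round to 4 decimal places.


Dual coordinate (expectation parameter) for Bernoulli:
mu = 1/(1+exp(-eta)).
eta = 1.35.
exp(-eta) = exp(-1.35) = 0.25924.
mu = 1/(1+0.25924) = 0.7941

0.7941


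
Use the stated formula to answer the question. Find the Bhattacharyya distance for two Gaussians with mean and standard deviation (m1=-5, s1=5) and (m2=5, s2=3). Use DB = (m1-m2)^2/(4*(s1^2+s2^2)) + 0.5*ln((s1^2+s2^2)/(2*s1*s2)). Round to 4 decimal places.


Bhattacharyya distance between two Gaussians:
DB = (m1-m2)^2/(4*(s1^2+s2^2)) + (1/2)*ln((s1^2+s2^2)/(2*s1*s2)).
(m1-m2)^2 = (-10)^2 = 100.
s1^2+s2^2 = 25 + 9 = 34.
term1 = 100/136 = 0.735294.
term2 = 0.5*ln(34/30.0) = 0.062582.
DB = 0.735294 + 0.062582 = 0.7979

0.7979


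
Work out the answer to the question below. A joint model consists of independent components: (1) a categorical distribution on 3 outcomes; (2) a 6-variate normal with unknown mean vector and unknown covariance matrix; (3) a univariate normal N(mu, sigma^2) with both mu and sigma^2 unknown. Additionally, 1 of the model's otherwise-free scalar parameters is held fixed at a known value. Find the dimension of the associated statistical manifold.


The dimension of a statistical manifold equals the number of free
(independent) real parameters of the model. For a product of independent
blocks the parameter counts add.
- categorical on 3 outcomes (probabilities sum to 1): 3-1 = 2.
- 6-variate normal: 6 (mean) + 6*7/2 = 21 (symmetric covariance) = 27.
- normal (mu, sigma^2): 2.
Total = 2 + 27 + 2 = 31.
1 parameter(s) fixed at known values: 31 - 1 = 30.
Dimension = 30

30


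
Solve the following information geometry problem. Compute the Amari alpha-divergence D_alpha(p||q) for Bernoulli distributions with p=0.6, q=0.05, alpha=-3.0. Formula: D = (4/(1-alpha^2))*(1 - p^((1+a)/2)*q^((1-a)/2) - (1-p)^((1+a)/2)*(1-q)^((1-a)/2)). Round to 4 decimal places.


Amari alpha-divergence:
D = (4/(1-alpha^2))*(1 - p^((1+a)/2)*q^((1-a)/2) - (1-p)^((1+a)/2)*(1-q)^((1-a)/2)).
alpha = -3.0, p = 0.6, q = 0.05.
e1 = (1+alpha)/2 = -1.0, e2 = (1-alpha)/2 = 2.0.
t1 = p^e1 * q^e2 = 0.6^-1.0 * 0.05^2.0 = 0.004167.
t2 = (1-p)^e1 * (1-q)^e2 = 0.4^-1.0 * 0.95^2.0 = 2.25625.
4/(1-alpha^2) = -0.5.
D = -0.5*(1 - 0.004167 - 2.25625) = 0.6302

0.6302


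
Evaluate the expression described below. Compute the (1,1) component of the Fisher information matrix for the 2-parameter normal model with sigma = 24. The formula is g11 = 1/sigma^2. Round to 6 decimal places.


For the 2-parameter normal family, the Fisher metric has:
  g11 = 1/sigma^2, g22 = 2/sigma^2.
sigma = 24, sigma^2 = 576.
g11 = 0.001736

0.001736


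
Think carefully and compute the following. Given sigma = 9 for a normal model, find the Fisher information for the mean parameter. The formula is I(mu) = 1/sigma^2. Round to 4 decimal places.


The Fisher information for the mean of a normal distribution is I(mu) = 1/sigma^2.
sigma = 9, so sigma^2 = 81.
I(mu) = 1/81 = 0.0123

0.0123


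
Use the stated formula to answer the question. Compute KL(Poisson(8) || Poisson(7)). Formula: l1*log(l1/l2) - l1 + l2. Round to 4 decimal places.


KL divergence for Poisson:
KL = l1*log(l1/l2) - l1 + l2.
l1 = 8, l2 = 7.
log(8/7) = 0.133531.
l1*log(l1/l2) = 8 * 0.133531 = 1.068251.
KL = 1.068251 - 8 + 7 = 0.0683

0.0683


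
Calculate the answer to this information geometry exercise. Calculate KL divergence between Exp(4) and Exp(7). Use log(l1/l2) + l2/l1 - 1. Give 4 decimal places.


KL divergence for exponential family:
KL = log(l1/l2) + l2/l1 - 1.
log(4/7) = -0.559616.
7/4 = 1.75.
KL = -0.559616 + 1.75 - 1 = 0.1904

0.1904


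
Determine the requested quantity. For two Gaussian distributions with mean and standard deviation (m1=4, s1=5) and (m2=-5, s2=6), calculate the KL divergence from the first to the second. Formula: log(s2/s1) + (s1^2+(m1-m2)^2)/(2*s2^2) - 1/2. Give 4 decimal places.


KL divergence between normal distributions:
KL = log(s2/s1) + (s1^2 + (m1-m2)^2)/(2*s2^2) - 1/2.
log(6/5) = 0.182322.
(5^2 + (4--5)^2)/(2*6^2) = (25 + 81)/72 = 1.472222.
KL = 0.182322 + 1.472222 - 0.5 = 1.1545

1.1545


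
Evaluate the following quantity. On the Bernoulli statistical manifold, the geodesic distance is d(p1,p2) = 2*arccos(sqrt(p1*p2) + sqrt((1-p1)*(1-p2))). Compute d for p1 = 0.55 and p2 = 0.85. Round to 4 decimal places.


Geodesic distance on Bernoulli manifold:
d(p1,p2) = 2*arccos(sqrt(p1*p2) + sqrt((1-p1)*(1-p2))).
sqrt(p1*p2) = sqrt(0.55*0.85) = 0.68374.
sqrt((1-p1)*(1-p2)) = sqrt(0.45*0.15) = 0.259808.
arg = 0.68374 + 0.259808 = 0.943547.
d = 2*arccos(0.943547) = 0.6752

0.6752


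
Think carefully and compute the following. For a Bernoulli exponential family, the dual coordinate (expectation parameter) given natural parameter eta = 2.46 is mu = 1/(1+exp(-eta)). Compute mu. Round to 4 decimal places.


Dual coordinate (expectation parameter) for Bernoulli:
mu = 1/(1+exp(-eta)).
eta = 2.46.
exp(-eta) = exp(-2.46) = 0.085435.
mu = 1/(1+0.085435) = 0.9213

0.9213


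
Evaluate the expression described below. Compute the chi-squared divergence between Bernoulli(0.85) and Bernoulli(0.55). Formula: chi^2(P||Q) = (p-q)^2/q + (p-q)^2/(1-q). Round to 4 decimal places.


Chi-squared divergence between Bernoulli distributions:
chi^2 = (p-q)^2/q + (p-q)^2/(1-q).
p = 0.85, q = 0.55, p-q = 0.3.
(p-q)^2 = 0.09.
term1 = 0.09/0.55 = 0.163636.
term2 = 0.09/0.45 = 0.2.
chi^2 = 0.163636 + 0.2 = 0.3636

0.3636


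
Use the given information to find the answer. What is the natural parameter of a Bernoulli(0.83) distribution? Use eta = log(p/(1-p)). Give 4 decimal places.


Natural parameter for Bernoulli: eta = log(p/(1-p)).
p = 0.83, 1-p = 0.17.
p/(1-p) = 4.882353.
eta = log(4.882353) = 1.5856

1.5856


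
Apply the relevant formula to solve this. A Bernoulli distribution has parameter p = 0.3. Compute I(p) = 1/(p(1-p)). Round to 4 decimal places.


For Bernoulli(p), Fisher information is I(p) = 1/(p*(1-p)).
p = 0.3, 1-p = 0.7.
p*(1-p) = 0.21.
I(p) = 1/0.21 = 4.7619

4.7619


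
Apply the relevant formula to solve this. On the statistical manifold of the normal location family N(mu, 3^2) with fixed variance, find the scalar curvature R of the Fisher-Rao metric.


This family has a single free parameter, so its statistical manifold
is 1-dimensional. The Riemann curvature tensor of any 1-dimensional
Riemannian manifold vanishes identically, so R = 0.

0


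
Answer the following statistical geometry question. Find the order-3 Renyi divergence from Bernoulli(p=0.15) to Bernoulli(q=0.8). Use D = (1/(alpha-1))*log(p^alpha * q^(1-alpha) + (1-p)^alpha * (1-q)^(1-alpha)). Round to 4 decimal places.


Renyi divergence of order alpha between Bernoulli distributions:
D = (1/(alpha-1))*log(p^alpha * q^(1-alpha) + (1-p)^alpha * (1-q)^(1-alpha)).
alpha = 3, p = 0.15, q = 0.8.
p^alpha * q^(1-alpha) = 0.15^3 * 0.8^-2 = 0.005273.
(1-p)^alpha * (1-q)^(1-alpha) = 0.85^3 * 0.2^-2 = 15.353125.
sum = 0.005273 + 15.353125 = 15.358398.
D = (1/2)*log(15.358398) = 1.3658

1.3658
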